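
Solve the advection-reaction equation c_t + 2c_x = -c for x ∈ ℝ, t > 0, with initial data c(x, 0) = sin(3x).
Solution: Substitute c = exp(-t)u, i.e. u = exp(t)c.
By the product rule, c_t = exp(-t)(u_t - u), c_x = exp(-t)u_x.
Substituting into the PDE and dividing by exp(-t): u_t - u + 2u_x = -u.
The lower-order terms cancel, leaving the standard advection equation u_t + 2u_x = 0.
Initial data for u: u(x,0) = c(x,0) = sin(3x).
Solve for u:
  By method of characteristics (waves move right with speed 2):
  Along characteristics x - 2t = const, u is constant, so u(x,t) = f(x - 2t) with f = u(·, 0).
Hence u(x,t) = -sin(6t - 3x).
Transform back: c(x,t) = exp(-t)u(x,t).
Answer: c(x, t) = -exp(-t)sin(6t - 3x)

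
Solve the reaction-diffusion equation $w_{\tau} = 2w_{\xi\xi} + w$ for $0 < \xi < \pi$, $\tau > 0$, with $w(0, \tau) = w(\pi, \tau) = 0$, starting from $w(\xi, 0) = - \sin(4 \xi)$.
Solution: Substitute $w = e^{\tau}u$.
Then $w_{\tau} = e^{\tau}(u_{\tau} + u)$, $w_{\xi\xi} = e^{\tau}u_{\xi\xi}$; substituting and dividing by $e^{\tau}$, the lower-order terms cancel: $u_{\tau} = 2u_{\xi\xi}$ (standard heat equation).
Data for $u$: $u(\xi,0) = w(\xi,0) = - \sin(4 \xi)$. The boundary conditions carry over: $u(0,\tau) = u(\pi,\tau) = 0$.
Separating variables: $u = \sum c_n e^{-2n^2\tau} \sin(n\xi)$. From $u(\xi,0) = - \sin(4 \xi)$: $c_4=-1$.
So $u(\xi,\tau) = - e^{-32 \tau} \sin(4 \xi)$, and $w(\xi,\tau) = e^{\tau}u(\xi,\tau)$.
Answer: $w(\xi, \tau) = - e^{-31 \tau} \sin(4 \xi)$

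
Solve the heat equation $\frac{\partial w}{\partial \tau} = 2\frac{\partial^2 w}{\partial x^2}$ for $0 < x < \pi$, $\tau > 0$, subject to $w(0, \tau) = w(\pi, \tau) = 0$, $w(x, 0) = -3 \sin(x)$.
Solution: Using separation of variables $w = X(x)T(\tau)$:
Eigenfunctions: $\sin(nx)$, $n = 1, 2, 3, \ldots$
General solution: $w(x, \tau) = \sum c_n \sin(nx) e^{-2n^2 \tau}$
Matching $w(x,0) = -3 \sin(x)$ term by term: $c_1=-3$.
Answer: $w(x, \tau) = -3 e^{-2 \tau} \sin(x)$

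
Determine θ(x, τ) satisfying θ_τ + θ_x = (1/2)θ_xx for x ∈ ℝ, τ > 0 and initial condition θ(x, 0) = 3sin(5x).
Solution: Change to a moving frame: let η = x - τ, σ = τ and write θ(x,τ) = u(η,σ).
By the chain rule θ_τ = u_σ - u_η, θ_x = u_η, θ_xx = u_ηη.
Then θ_τ + θ_x = u_σ: the advection term cancels and the PDE becomes the heat equation u_σ = (1/2)u_ηη on η ∈ ℝ.
Initial data: u(η,0) = θ(η,0) = 3sin(5η).
On η ∈ ℝ each mode satisfies (sin(nη))″ = -n² sin(nη), so exp(-n²σ/2) sin(nη) solves the heat equation; by superposition u(η,σ) = Σ c_n exp(-n²σ/2) sin(nη).
Reading off the coefficients: c_5=3, so u(η,σ) = 3exp(-25σ/2)sin(5η).
Substituting back η = x - τ, σ = τ: θ(x,τ) = u(x - τ, τ).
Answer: θ(x, τ) = 3exp(-25τ/2)sin(5x - 5τ)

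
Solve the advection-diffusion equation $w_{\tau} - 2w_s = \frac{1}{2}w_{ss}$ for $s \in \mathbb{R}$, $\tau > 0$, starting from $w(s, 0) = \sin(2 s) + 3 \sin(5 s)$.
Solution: Moving frame: $\eta = s + 2\tau$, $\sigma = \tau$, $w = u(\eta,\sigma)$, so $w_{\tau} = u_{\sigma} + 2u_{\eta}$ and $w_{ss} = u_{\eta\eta}$.
Hence $w_{\tau} - 2w_s = u_{\sigma}$ and the PDE becomes the heat equation $u_{\sigma} = \frac{1}{2}u_{\eta\eta}$ on $\eta \in \mathbb{R}$.
Initial data: $u(\eta,0) = w(\eta,0) = \sin(2 \eta) + 3 \sin(5 \eta)$. Each mode $\sin(n\eta)$ decays as $e^{-n^2\sigma/2}$ on $\mathbb{R}$, so $u(\eta,\sigma) = \sum c_n e^{-n^2\sigma/2} \sin(n\eta)$ with $c_2=1, c_5=3$: $u(\eta,\sigma) = e^{-2 \sigma} \sin(2 \eta) + 3 e^{-25 \sigma/2} \sin(5 \eta)$.
Substituting back: $w(s,\tau) = u(s + 2\tau, \tau)$.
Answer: $w(s, \tau) = e^{-2 \tau} \sin(4 \tau + 2 s) + 3 e^{-25 \tau/2} \sin(10 \tau + 5 s)$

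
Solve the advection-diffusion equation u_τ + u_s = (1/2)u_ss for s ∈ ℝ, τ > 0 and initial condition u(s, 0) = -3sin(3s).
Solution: Moving frame: η = s - τ, σ = τ, u = w(η,σ), so u_τ = w_σ - w_η and u_ss = w_ηη.
Hence u_τ + u_s = w_σ and the PDE becomes the heat equation w_σ = (1/2)w_ηη on η ∈ ℝ.
Initial data: w(η,0) = u(η,0) = -3sin(3η). Each mode sin(nη) decays as exp(-n²σ/2) on ℝ, so w(η,σ) = Σ c_n exp(-n²σ/2) sin(nη) with c_3=-3: w(η,σ) = -3exp(-9σ/2)sin(3η).
Substituting back: u(s,τ) = w(s - τ, τ).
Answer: u(s, τ) = -3exp(-9τ/2)sin(3s - 3τ)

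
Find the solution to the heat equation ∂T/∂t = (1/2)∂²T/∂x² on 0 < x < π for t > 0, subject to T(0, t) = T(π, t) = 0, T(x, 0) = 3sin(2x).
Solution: Using separation of variables T = X(x)G(t):
Eigenfunctions: sin(nx), n = 1, 2, 3, ...
General solution: T(x, t) = Σ c_n sin(nx) exp(-n² t/2)
Matching T(x,0) = 3sin(2x) term by term: c_2=3.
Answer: T(x, t) = 3exp(-2t)sin(2x)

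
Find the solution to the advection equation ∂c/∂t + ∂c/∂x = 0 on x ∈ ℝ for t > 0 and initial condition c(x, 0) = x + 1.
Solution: By characteristics (dx/dt = 1), c(x,t) = f(x - t) with f = c(·, 0).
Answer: c(x, t) = -t + x + 1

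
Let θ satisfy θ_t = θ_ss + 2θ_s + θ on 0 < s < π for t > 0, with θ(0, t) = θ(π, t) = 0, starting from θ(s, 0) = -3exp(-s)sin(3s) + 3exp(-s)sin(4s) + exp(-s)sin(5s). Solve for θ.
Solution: Substitute θ = exp(-s)u, i.e. u = exp(s)θ.
By the product rule, θ_s = exp(-s)(u_s - u), θ_ss = exp(-s)(u_ss - 2u_s + u), θ_t = exp(-s)u_t.
Substituting into the PDE and dividing by exp(-s): u_t = (u_ss - 2u_s + u) + 2(u_s - u) + u.
The lower-order terms cancel, leaving the standard heat equation u_t = u_ss.
Initial data for u: u(s,0) = exp(s)θ(s,0) = -3sin(3s) + 3sin(4s) + sin(5s). The boundary conditions carry over: u(0,t) = u(π,t) = 0.
Solve for u:
  Using separation of variables u = X(s)G(t):
  Eigenfunctions: sin(ns), n = 1, 2, 3, ...
  General solution: u(s, t) = Σ c_n sin(ns) exp(-n² t)
  Matching u(s,0) = -3sin(3s) + 3sin(4s) + sin(5s) term by term: c_3=-3, c_4=3, c_5=1.
Hence u(s,t) = -3exp(-9t)sin(3s) + 3exp(-16t)sin(4s) + exp(-25t)sin(5s).
Transform back: θ(s,t) = exp(-s)u(s,t).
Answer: θ(s, t) = -3exp(-s)exp(-9t)sin(3s) + 3exp(-s)exp(-16t)sin(4s) + exp(-s)exp(-25t)sin(5s)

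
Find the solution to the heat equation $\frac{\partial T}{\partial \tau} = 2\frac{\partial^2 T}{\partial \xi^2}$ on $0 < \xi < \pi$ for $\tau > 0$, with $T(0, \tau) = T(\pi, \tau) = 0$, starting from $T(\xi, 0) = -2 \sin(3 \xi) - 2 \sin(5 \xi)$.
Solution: Using separation of variables $T = X(\xi)G(\tau)$:
Eigenfunctions: $\sin(n\xi)$, $n = 1, 2, 3, \ldots$
General solution: $T(\xi, \tau) = \sum c_n \sin(n\xi) e^{-2n^2 \tau}$
Matching $T(\xi,0) = -2 \sin(3 \xi) - 2 \sin(5 \xi)$ term by term: $c_3=-2, c_5=-2$.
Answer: $T(\xi, \tau) = -2 e^{-18 \tau} \sin(3 \xi) - 2 e^{-50 \tau} \sin(5 \xi)$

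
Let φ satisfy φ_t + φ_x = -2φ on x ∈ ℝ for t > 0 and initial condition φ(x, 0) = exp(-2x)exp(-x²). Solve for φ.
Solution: Substitute φ = exp(-2x)u.
Then φ_x = exp(-2x)(u_x - 2u), φ_t = exp(-2x)u_t; substituting and dividing by exp(-2x), the lower-order terms cancel: u_t + u_x = 0 (standard advection equation).
Data for u: u(x,0) = exp(2x)φ(x,0) = exp(-x²).
By characteristics (dx/dt = 1), u(x,t) = f(x - t) with f = u(·, 0).
So u(x,t) = exp(-(-t + x)²), and φ(x,t) = exp(-2x)u(x,t).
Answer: φ(x, t) = exp(-2x)exp(-(-t + x)²)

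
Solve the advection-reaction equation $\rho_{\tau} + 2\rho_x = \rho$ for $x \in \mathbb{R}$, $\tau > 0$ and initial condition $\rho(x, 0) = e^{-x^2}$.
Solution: Substitute $\rho = e^{\tau}u$.
Then $\rho_{\tau} = e^{\tau}(u_{\tau} + u)$, $\rho_x = e^{\tau}u_x$; substituting and dividing by $e^{\tau}$, the lower-order terms cancel: $u_{\tau} + 2u_x = 0$ (standard advection equation).
Data for $u$: $u(x,0) = \rho(x,0) = e^{-x^2}$.
By characteristics ($dx/d\tau = 2$), $u(x,\tau) = f(x - 2\tau)$ with $f = u( \cdot , 0)$.
So $u(x,\tau) = e^{-(x - 2 \tau)^2}$, and $\rho(x,\tau) = e^{\tau}u(x,\tau)$.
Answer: $\rho(x, \tau) = e^{\tau} e^{-(-2 \tau + x)^2}$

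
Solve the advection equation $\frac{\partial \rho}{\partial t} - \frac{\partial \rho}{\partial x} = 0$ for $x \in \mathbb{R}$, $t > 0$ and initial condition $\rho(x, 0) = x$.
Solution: By characteristics ($dx/dt = -1$), $\rho(x,t) = f(x + t)$ with $f = \rho( \cdot , 0)$.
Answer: $\rho(x, t) = t + x$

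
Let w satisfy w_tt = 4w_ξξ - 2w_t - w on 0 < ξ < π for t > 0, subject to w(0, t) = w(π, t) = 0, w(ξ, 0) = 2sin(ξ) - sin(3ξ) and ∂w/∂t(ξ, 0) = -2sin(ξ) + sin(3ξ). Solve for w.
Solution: Substitute w = exp(-t)u.
Then w_t = exp(-t)(u_t - u), w_tt = exp(-t)(u_tt - 2u_t + u), w_ξξ = exp(-t)u_ξξ; substituting and dividing by exp(-t), the lower-order terms cancel: u_tt = 4u_ξξ (standard wave equation).
Data for u: u(ξ,0) = w(ξ,0) = 2sin(ξ) - sin(3ξ); u_t(ξ,0) = w_t(ξ,0) + w(ξ,0) = 0. The boundary conditions carry over: u(0,t) = u(π,t) = 0.
Separating variables: u = Σ [A_n cos(ω_n t) + B_n sin(ω_n t)] sin(nξ), ω_n = 2n. From ICs: A_1=2, A_3=-1.
So u(ξ,t) = 2sin(ξ)cos(2t) - sin(3ξ)cos(6t), and w(ξ,t) = exp(-t)u(ξ,t).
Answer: w(ξ, t) = 2exp(-t)sin(ξ)cos(2t) - exp(-t)sin(3ξ)cos(6t)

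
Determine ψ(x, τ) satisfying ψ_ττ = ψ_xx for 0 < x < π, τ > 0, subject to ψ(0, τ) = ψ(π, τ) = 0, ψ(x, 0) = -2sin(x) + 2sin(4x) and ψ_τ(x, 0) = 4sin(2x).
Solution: Separating variables: ψ = Σ [A_n cos(ω_n τ) + B_n sin(ω_n τ)] sin(nx), ω_n = n. From ICs (B_n = velocity coefficient / ω_n): A_1=-2, A_4=2, B_2=2.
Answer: ψ(x, τ) = -2sin(x)cos(τ) + 2sin(2x)sin(2τ) + 2sin(4x)cos(4τ)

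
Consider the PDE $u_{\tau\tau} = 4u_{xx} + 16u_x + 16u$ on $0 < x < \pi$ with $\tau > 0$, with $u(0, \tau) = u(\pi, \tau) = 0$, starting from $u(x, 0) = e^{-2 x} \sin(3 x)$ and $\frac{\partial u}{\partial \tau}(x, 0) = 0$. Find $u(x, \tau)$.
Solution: Substitute $u = e^{-2x}w$.
Then $u_x = e^{-2x}(w_x - 2w)$, $u_{xx} = e^{-2x}(w_{xx} - 4w_x + 4w)$, $u_{\tau\tau} = e^{-2x}w_{\tau\tau}$; substituting and dividing by $e^{-2x}$, the lower-order terms cancel: $w_{\tau\tau} = 4w_{xx}$ (standard wave equation).
Data for $w$: $w(x,0) = e^{2x}u(x,0) = \sin(3 x)$; $w_{\tau}(x,0) = e^{2x}u_{\tau}(x,0) = 0$. The boundary conditions carry over: $w(0,\tau) = w(\pi,\tau) = 0$.
Separating variables: $w = \sum [A_n \cos(\omega_n \tau) + B_n \sin(\omega_n \tau)] \sin(nx)$, $\omega_n = 2n$. From ICs: $A_3=1$.
So $w(x,\tau) = \sin(3 x) \cos(6 \tau)$, and $u(x,\tau) = e^{-2x}w(x,\tau)$.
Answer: $u(x, \tau) = e^{-2 x} \sin(3 x) \cos(6 \tau)$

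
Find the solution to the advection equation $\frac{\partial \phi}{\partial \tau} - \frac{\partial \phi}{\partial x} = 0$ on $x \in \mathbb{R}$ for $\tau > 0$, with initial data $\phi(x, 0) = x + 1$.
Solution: By method of characteristics (waves move left with speed 1):
Along characteristics $x + \tau =$ const, $\phi$ is constant, so $\phi(x,\tau) = f(x + \tau)$ with $f = \phi( \cdot , 0)$.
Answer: $\phi(x, \tau) = \tau + x + 1$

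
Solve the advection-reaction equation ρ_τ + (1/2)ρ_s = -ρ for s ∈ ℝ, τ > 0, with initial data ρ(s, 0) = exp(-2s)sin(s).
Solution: Substitute ρ = exp(-2s)u, i.e. u = exp(2s)ρ.
By the product rule, ρ_s = exp(-2s)(u_s - 2u), ρ_τ = exp(-2s)u_τ.
Substituting into the PDE and dividing by exp(-2s): u_τ + (1/2)(u_s - 2u) = -u.
The lower-order terms cancel, leaving the standard advection equation u_τ + (1/2)u_s = 0.
Initial data for u: u(s,0) = exp(2s)ρ(s,0) = sin(s).
Solve for u:
  By method of characteristics (waves move right with speed 1/2):
  Along characteristics s - (1/2)τ = const, u is constant, so u(s,τ) = f(s - (1/2)τ) with f = u(·, 0).
Hence u(s,τ) = sin(s - τ/2).
Transform back: ρ(s,τ) = exp(-2s)u(s,τ).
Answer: ρ(s, τ) = exp(-2s)sin(s - τ/2)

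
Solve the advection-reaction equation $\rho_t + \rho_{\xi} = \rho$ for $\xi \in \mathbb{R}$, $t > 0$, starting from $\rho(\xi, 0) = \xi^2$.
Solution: Substitute $\rho = e^{t}u$.
Then $\rho_t = e^{t}(u_t + u)$, $\rho_{\xi} = e^{t}u_{\xi}$; substituting and dividing by $e^{t}$, the lower-order terms cancel: $u_t + u_{\xi} = 0$ (standard advection equation).
Data for $u$: $u(\xi,0) = \rho(\xi,0) = \xi^2$.
By characteristics ($d\xi/dt = 1$), $u(\xi,t) = f(\xi - t)$ with $f = u( \cdot , 0)$.
So $u(\xi,t) = t^2 - 2 t \xi + \xi^2$, and $\rho(\xi,t) = e^{t}u(\xi,t)$.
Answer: $\rho(\xi, t) = \xi^2 e^{t} - 2 \xi t e^{t} + t^2 e^{t}$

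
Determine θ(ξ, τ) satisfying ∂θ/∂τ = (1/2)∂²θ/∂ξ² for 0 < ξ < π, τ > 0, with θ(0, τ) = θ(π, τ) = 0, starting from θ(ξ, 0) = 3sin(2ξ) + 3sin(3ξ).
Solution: Using separation of variables θ = X(ξ)G(τ):
Eigenfunctions: sin(nξ), n = 1, 2, 3, ...
General solution: θ(ξ, τ) = Σ c_n sin(nξ) exp(-n² τ/2)
Matching θ(ξ,0) = 3sin(2ξ) + 3sin(3ξ) term by term: c_2=3, c_3=3.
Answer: θ(ξ, τ) = 3exp(-2τ)sin(2ξ) + 3exp(-9τ/2)sin(3ξ)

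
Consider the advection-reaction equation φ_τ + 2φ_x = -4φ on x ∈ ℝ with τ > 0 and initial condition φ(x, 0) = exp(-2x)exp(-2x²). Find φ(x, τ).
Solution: Substitute φ = exp(-2x)u.
Then φ_x = exp(-2x)(u_x - 2u), φ_τ = exp(-2x)u_τ; substituting and dividing by exp(-2x), the lower-order terms cancel: u_τ + 2u_x = 0 (standard advection equation).
Data for u: u(x,0) = exp(2x)φ(x,0) = exp(-2x²).
By characteristics (dx/dτ = 2), u(x,τ) = f(x - 2τ) with f = u(·, 0).
So u(x,τ) = exp(-2(x - 2τ)²), and φ(x,τ) = exp(-2x)u(x,τ).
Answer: φ(x, τ) = exp(-2x)exp(-2(x - 2τ)²)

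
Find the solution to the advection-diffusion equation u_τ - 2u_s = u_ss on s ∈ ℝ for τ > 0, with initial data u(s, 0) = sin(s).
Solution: Moving frame: η = s + 2τ, σ = τ, u = w(η,σ), so u_τ = w_σ + 2w_η and u_ss = w_ηη.
Hence u_τ - 2u_s = w_σ and the PDE becomes the heat equation w_σ = w_ηη on η ∈ ℝ.
Initial data: w(η,0) = u(η,0) = sin(η). Each mode sin(nη) decays as exp(-n²σ) on ℝ, so w(η,σ) = Σ c_n exp(-n²σ) sin(nη) with c_1=1: w(η,σ) = exp(-σ)sin(η).
Substituting back: u(s,τ) = w(s + 2τ, τ).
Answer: u(s, τ) = exp(-τ)sin(s + 2τ)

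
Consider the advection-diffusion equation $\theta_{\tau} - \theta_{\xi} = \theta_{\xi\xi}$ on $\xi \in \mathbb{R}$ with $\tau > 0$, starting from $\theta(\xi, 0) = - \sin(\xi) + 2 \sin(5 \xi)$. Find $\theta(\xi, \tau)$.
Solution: Change to a moving frame: let $\eta = \xi + \tau$, $\sigma = \tau$ and write $\theta(\xi,\tau) = u(\eta,\sigma)$.
By the chain rule $\theta_{\tau} = u_{\sigma} + u_{\eta}$, $\theta_{\xi} = u_{\eta}$, $\theta_{\xi\xi} = u_{\eta\eta}$.
Then $\theta_{\tau} - \theta_{\xi} = u_{\sigma}$: the advection term cancels and the PDE becomes the heat equation $u_{\sigma} = u_{\eta\eta}$ on $\eta \in \mathbb{R}$.
Initial data: $u(\eta,0) = \theta(\eta,0) = - \sin(\eta) + 2 \sin(5 \eta)$.
On $\eta \in \mathbb{R}$ each mode satisfies $(\sin(n\eta))'' = -n^2 \sin(n\eta)$, so $e^{-n^2\sigma} \sin(n\eta)$ solves the heat equation; by superposition $u(\eta,\sigma) = \sum c_n e^{-n^2\sigma} \sin(n\eta)$.
Reading off the coefficients: $c_1=-1, c_5=2$, so $u(\eta,\sigma) = - e^{-\sigma} \sin(\eta) + 2 e^{-25 \sigma} \sin(5 \eta)$.
Substituting back $\eta = \xi + \tau$, $\sigma = \tau$: $\theta(\xi,\tau) = u(\xi + \tau, \tau)$.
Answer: $\theta(\xi, \tau) = - e^{-\tau} \sin(\tau + \xi) + 2 e^{-25 \tau} \sin(5 \tau + 5 \xi)$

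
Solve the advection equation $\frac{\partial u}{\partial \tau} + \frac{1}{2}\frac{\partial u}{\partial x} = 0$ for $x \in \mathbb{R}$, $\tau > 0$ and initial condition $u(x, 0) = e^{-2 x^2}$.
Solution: By method of characteristics (waves move right with speed 1/2):
Along characteristics $x - \frac{1}{2}\tau =$ const, $u$ is constant, so $u(x,\tau) = f(x - \frac{1}{2}\tau)$ with $f = u( \cdot , 0)$.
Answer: $u(x, \tau) = e^{-2 (-\tau/2 + x)^2}$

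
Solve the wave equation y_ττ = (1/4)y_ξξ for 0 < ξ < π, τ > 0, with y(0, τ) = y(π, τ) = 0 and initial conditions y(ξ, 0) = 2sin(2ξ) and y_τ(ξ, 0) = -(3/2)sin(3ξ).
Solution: Separating variables: y = Σ [A_n cos(ω_n τ) + B_n sin(ω_n τ)] sin(nξ), ω_n = n/2. From ICs (B_n = velocity coefficient / ω_n): A_2=2, B_3=-1.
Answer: y(ξ, τ) = 2sin(2ξ)cos(τ) - sin(3ξ)sin(3τ/2)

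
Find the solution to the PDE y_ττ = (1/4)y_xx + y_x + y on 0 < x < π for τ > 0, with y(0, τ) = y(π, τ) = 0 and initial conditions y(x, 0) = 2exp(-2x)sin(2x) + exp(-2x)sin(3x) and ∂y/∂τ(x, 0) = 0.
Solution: Substitute y = exp(-2x)u.
Then y_x = exp(-2x)(u_x - 2u), y_xx = exp(-2x)(u_xx - 4u_x + 4u), y_ττ = exp(-2x)u_ττ; substituting and dividing by exp(-2x), the lower-order terms cancel: u_ττ = (1/4)u_xx (standard wave equation).
Data for u: u(x,0) = exp(2x)y(x,0) = 2sin(2x) + sin(3x); u_τ(x,0) = exp(2x)y_τ(x,0) = 0. The boundary conditions carry over: u(0,τ) = u(π,τ) = 0.
Separating variables: u = Σ [A_n cos(ω_n τ) + B_n sin(ω_n τ)] sin(nx), ω_n = n/2. From ICs: A_2=2, A_3=1.
So u(x,τ) = 2sin(2x)cos(τ) + sin(3x)cos(3τ/2), and y(x,τ) = exp(-2x)u(x,τ).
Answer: y(x, τ) = 2exp(-2x)sin(2x)cos(τ) + exp(-2x)sin(3x)cos(3τ/2)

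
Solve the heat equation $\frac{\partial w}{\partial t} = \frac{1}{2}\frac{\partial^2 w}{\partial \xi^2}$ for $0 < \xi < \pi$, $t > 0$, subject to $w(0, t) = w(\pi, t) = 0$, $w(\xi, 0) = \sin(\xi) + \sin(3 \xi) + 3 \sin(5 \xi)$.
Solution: Separating variables: $w = \sum c_n e^{-n^2t/2} \sin(n\xi)$. From $w(\xi,0) = \sin(\xi) + \sin(3 \xi) + 3 \sin(5 \xi)$: $c_1=1, c_3=1, c_5=3$.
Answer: $w(\xi, t) = e^{-t/2} \sin(\xi) + e^{-9 t/2} \sin(3 \xi) + 3 e^{-25 t/2} \sin(5 \xi)$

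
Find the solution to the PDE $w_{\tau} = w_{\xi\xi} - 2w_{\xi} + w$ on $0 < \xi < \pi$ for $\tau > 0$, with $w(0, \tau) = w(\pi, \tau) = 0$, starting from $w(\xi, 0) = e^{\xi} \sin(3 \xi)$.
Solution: Substitute $w = e^{\xi}u$, i.e. $u = e^{-\xi}w$.
By the product rule, $w_{\xi} = e^{\xi}(u_{\xi} + u)$, $w_{\xi\xi} = e^{\xi}(u_{\xi\xi} + 2u_{\xi} + u)$, $w_{\tau} = e^{\xi}u_{\tau}$.
Substituting into the PDE and dividing by $e^{\xi}$: $u_{\tau} = (u_{\xi\xi} + 2u_{\xi} + u) - 2(u_{\xi} + u) + u$.
The lower-order terms cancel, leaving the standard heat equation $u_{\tau} = u_{\xi\xi}$.
Initial data for $u$: $u(\xi,0) = e^{-\xi}w(\xi,0) = \sin(3 \xi)$. The boundary conditions carry over: $u(0,\tau) = u(\pi,\tau) = 0$.
Solve for $u$:
  Using separation of variables $u = X(\xi)T(\tau)$:
  Eigenfunctions: $\sin(n\xi)$, $n = 1, 2, 3, \ldots$
  General solution: $u(\xi, \tau) = \sum c_n \sin(n\xi) e^{-n^2 \tau}$
  Matching $u(\xi,0) = \sin(3 \xi)$ term by term: $c_3=1$.
Hence $u(\xi,\tau) = e^{-9 \tau} \sin(3 \xi)$.
Transform back: $w(\xi,\tau) = e^{\xi}u(\xi,\tau)$.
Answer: $w(\xi, \tau) = e^{-9 \tau} e^{\xi} \sin(3 \xi)$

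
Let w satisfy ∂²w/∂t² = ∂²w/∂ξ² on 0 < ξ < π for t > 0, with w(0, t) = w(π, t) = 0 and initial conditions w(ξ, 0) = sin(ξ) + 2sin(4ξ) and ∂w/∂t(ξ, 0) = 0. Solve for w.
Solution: Separating variables: w = Σ [A_n cos(ω_n t) + B_n sin(ω_n t)] sin(nξ), ω_n = n. From ICs: A_1=1, A_4=2.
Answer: w(ξ, t) = sin(ξ)cos(t) + 2sin(4ξ)cos(4t)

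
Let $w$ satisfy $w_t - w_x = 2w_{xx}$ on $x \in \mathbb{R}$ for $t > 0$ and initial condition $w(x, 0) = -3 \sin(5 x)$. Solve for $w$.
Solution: Moving frame: $\eta = x + t$, $\sigma = t$, $w = u(\eta,\sigma)$, so $w_t = u_{\sigma} + u_{\eta}$ and $w_{xx} = u_{\eta\eta}$.
Hence $w_t - w_x = u_{\sigma}$ and the PDE becomes the heat equation $u_{\sigma} = 2u_{\eta\eta}$ on $\eta \in \mathbb{R}$.
Initial data: $u(\eta,0) = w(\eta,0) = -3 \sin(5 \eta)$. Each mode $\sin(n\eta)$ decays as $e^{-2n^2\sigma}$ on $\mathbb{R}$, so $u(\eta,\sigma) = \sum c_n e^{-2n^2\sigma} \sin(n\eta)$ with $c_5=-3$: $u(\eta,\sigma) = -3 e^{-50 \sigma} \sin(5 \eta)$.
Substituting back: $w(x,t) = u(x + t, t)$.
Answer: $w(x, t) = -3 e^{-50 t} \sin(5 t + 5 x)$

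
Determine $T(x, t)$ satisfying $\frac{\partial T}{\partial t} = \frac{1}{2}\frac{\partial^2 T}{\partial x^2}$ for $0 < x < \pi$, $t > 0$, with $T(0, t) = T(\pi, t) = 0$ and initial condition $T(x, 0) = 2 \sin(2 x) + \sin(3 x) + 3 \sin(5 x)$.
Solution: Using separation of variables $T = X(x)G(t)$:
Eigenfunctions: $\sin(nx)$, $n = 1, 2, 3, \ldots$
General solution: $T(x, t) = \sum c_n \sin(nx) e^{-n^2 t/2}$
Matching $T(x,0) = 2 \sin(2 x) + \sin(3 x) + 3 \sin(5 x)$ term by term: $c_2=2, c_3=1, c_5=3$.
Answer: $T(x, t) = 2 e^{-2 t} \sin(2 x) + e^{-9 t/2} \sin(3 x) + 3 e^{-25 t/2} \sin(5 x)$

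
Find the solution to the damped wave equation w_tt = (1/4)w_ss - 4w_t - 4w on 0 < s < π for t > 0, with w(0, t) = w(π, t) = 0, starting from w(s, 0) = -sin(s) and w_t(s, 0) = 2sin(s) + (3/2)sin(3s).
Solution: Substitute w = exp(-2t)u, i.e. u = exp(2t)w.
By the product rule, w_t = exp(-2t)(u_t - 2u), w_tt = exp(-2t)(u_tt - 4u_t + 4u), w_ss = exp(-2t)u_ss.
Substituting into the PDE and dividing by exp(-2t): u_tt - 4u_t + 4u = (1/4)u_ss - 4(u_t - 2u) - 4u.
The lower-order terms cancel, leaving the standard wave equation u_tt = (1/4)u_ss.
Initial data for u: u(s,0) = w(s,0) = -sin(s); u_t(s,0) = w_t(s,0) + 2w(s,0) = (3/2)sin(3s). The boundary conditions carry over: u(0,t) = u(π,t) = 0.
Solve for u:
  Using separation of variables u = X(s)T(t):
  Eigenfunctions: sin(ns), n = 1, 2, 3, ...
  General solution: u(s, t) = Σ [A_n cos(n t/2) + B_n sin(n t/2)] sin(ns)
  From u(s,0) = -sin(s): A_1=-1. From u_t(s,0) = (3/2)sin(3s), using u_t(s,0) = Σ ω_n B_n sin(ns) with ω_n = n/2: B_3 = (3/2)/(3/2) = 1.
Hence u(s,t) = -sin(s)cos(t/2) + sin(3s)sin(3t/2).
Transform back: w(s,t) = exp(-2t)u(s,t).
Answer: w(s, t) = -exp(-2t)sin(s)cos(t/2) + exp(-2t)sin(3s)sin(3t/2)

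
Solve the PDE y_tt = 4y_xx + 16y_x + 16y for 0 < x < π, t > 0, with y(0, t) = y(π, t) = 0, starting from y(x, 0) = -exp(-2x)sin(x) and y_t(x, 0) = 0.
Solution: Substitute y = exp(-2x)u.
Then y_x = exp(-2x)(u_x - 2u), y_xx = exp(-2x)(u_xx - 4u_x + 4u), y_tt = exp(-2x)u_tt; substituting and dividing by exp(-2x), the lower-order terms cancel: u_tt = 4u_xx (standard wave equation).
Data for u: u(x,0) = exp(2x)y(x,0) = -sin(x); u_t(x,0) = exp(2x)y_t(x,0) = 0. The boundary conditions carry over: u(0,t) = u(π,t) = 0.
Separating variables: u = Σ [A_n cos(ω_n t) + B_n sin(ω_n t)] sin(nx), ω_n = 2n. From ICs: A_1=-1.
So u(x,t) = -sin(x)cos(2t), and y(x,t) = exp(-2x)u(x,t).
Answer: y(x, t) = -exp(-2x)sin(x)cos(2t)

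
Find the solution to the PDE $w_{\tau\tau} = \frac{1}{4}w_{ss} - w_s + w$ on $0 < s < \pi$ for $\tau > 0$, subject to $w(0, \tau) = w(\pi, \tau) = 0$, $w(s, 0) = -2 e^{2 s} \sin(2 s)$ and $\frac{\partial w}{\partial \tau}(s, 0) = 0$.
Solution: Substitute $w = e^{2s}u$, i.e. $u = e^{-2s}w$.
By the product rule, $w_s = e^{2s}(u_s + 2u)$, $w_{ss} = e^{2s}(u_{ss} + 4u_s + 4u)$, $w_{\tau\tau} = e^{2s}u_{\tau\tau}$.
Substituting into the PDE and dividing by $e^{2s}$: $u_{\tau\tau} = \frac{1}{4}(u_{ss} + 4u_s + 4u) - (u_s + 2u) + u$.
The lower-order terms cancel, leaving the standard wave equation $u_{\tau\tau} = \frac{1}{4}u_{ss}$.
Initial data for $u$: $u(s,0) = e^{-2s}w(s,0) = -2 \sin(2 s)$; $u_{\tau}(s,0) = e^{-2s}w_{\tau}(s,0) = 0$. The boundary conditions carry over: $u(0,\tau) = u(\pi,\tau) = 0$.
Solve for $u$:
  Using separation of variables $u = X(s)T(\tau)$:
  Eigenfunctions: $\sin(ns)$, $n = 1, 2, 3, \ldots$
  General solution: $u(s, \tau) = \sum [A_n \cos(n \tau/2) + B_n \sin(n \tau/2)] \sin(ns)$
  From $u(s,0) = -2 \sin(2 s)$: $A_2=-2$. From $u_{\tau}(s,0) = 0$: all $B_n = 0$.
Hence $u(s,\tau) = -2 \sin(2 s) \cos(\tau)$.
Transform back: $w(s,\tau) = e^{2s}u(s,\tau)$.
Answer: $w(s, \tau) = -2 e^{2 s} \sin(2 s) \cos(\tau)$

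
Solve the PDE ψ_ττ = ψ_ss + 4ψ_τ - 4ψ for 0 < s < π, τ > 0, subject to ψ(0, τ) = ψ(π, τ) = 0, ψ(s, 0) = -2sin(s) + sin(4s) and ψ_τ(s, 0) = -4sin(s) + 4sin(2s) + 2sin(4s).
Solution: Substitute ψ = exp(2τ)u, i.e. u = exp(-2τ)ψ.
By the product rule, ψ_τ = exp(2τ)(u_τ + 2u), ψ_ττ = exp(2τ)(u_ττ + 4u_τ + 4u), ψ_ss = exp(2τ)u_ss.
Substituting into the PDE and dividing by exp(2τ): u_ττ + 4u_τ + 4u = u_ss + 4(u_τ + 2u) - 4u.
The lower-order terms cancel, leaving the standard wave equation u_ττ = u_ss.
Initial data for u: u(s,0) = ψ(s,0) = -2sin(s) + sin(4s); u_τ(s,0) = ψ_τ(s,0) - 2ψ(s,0) = 4sin(2s). The boundary conditions carry over: u(0,τ) = u(π,τ) = 0.
Solve for u:
  Using separation of variables u = X(s)T(τ):
  Eigenfunctions: sin(ns), n = 1, 2, 3, ...
  General solution: u(s, τ) = Σ [A_n cos(n τ) + B_n sin(n τ)] sin(ns)
  From u(s,0) = -2sin(s) + sin(4s): A_1=-2, A_4=1. From u_τ(s,0) = 4sin(2s), using u_τ(s,0) = Σ ω_n B_n sin(ns) with ω_n = n: B_2 = 4/2 = 2.
Hence u(s,τ) = -2sin(s)cos(τ) + 2sin(2s)sin(2τ) + sin(4s)cos(4τ).
Transform back: ψ(s,τ) = exp(2τ)u(s,τ).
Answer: ψ(s, τ) = -2exp(2τ)sin(s)cos(τ) + 2exp(2τ)sin(2s)sin(2τ) + exp(2τ)sin(4s)cos(4τ)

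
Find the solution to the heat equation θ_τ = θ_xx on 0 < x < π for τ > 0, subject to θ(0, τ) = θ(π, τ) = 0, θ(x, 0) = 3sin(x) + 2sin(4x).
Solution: Separating variables: θ = Σ c_n exp(-n²τ) sin(nx). From θ(x,0) = 3sin(x) + 2sin(4x): c_1=3, c_4=2.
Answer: θ(x, τ) = 3exp(-τ)sin(x) + 2exp(-16τ)sin(4x)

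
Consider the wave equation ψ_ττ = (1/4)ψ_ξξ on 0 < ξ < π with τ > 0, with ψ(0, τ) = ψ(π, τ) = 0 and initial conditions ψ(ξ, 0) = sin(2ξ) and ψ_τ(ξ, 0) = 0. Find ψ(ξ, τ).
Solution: Using separation of variables ψ = X(ξ)T(τ):
Eigenfunctions: sin(nξ), n = 1, 2, 3, ...
General solution: ψ(ξ, τ) = Σ [A_n cos(n τ/2) + B_n sin(n τ/2)] sin(nξ)
From ψ(ξ,0) = sin(2ξ): A_2=1. From ψ_τ(ξ,0) = 0: all B_n = 0.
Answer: ψ(ξ, τ) = sin(2ξ)cos(τ)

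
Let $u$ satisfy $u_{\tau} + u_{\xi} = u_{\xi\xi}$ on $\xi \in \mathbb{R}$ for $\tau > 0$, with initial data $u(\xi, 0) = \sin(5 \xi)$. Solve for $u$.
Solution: Change to a moving frame: let $\eta = \xi - \tau$, $\sigma = \tau$ and write $u(\xi,\tau) = w(\eta,\sigma)$.
By the chain rule $u_{\tau} = w_{\sigma} - w_{\eta}$, $u_{\xi} = w_{\eta}$, $u_{\xi\xi} = w_{\eta\eta}$.
Then $u_{\tau} + u_{\xi} = w_{\sigma}$: the advection term cancels and the PDE becomes the heat equation $w_{\sigma} = w_{\eta\eta}$ on $\eta \in \mathbb{R}$.
Initial data: $w(\eta,0) = u(\eta,0) = \sin(5 \eta)$.
On $\eta \in \mathbb{R}$ each mode satisfies $(\sin(n\eta))'' = -n^2 \sin(n\eta)$, so $e^{-n^2\sigma} \sin(n\eta)$ solves the heat equation; by superposition $w(\eta,\sigma) = \sum c_n e^{-n^2\sigma} \sin(n\eta)$.
Reading off the coefficients: $c_5=1$, so $w(\eta,\sigma) = e^{-25 \sigma} \sin(5 \eta)$.
Substituting back $\eta = \xi - \tau$, $\sigma = \tau$: $u(\xi,\tau) = w(\xi - \tau, \tau)$.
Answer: $u(\xi, \tau) = - e^{-25 \tau} \sin(5 \tau - 5 \xi)$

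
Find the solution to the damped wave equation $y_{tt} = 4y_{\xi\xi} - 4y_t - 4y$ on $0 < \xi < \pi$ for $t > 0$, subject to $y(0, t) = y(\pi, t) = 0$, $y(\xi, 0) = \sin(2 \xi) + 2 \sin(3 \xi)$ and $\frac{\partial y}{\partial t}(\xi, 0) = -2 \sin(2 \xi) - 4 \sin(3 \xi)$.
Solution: Substitute $y = e^{-2t}u$.
Then $y_t = e^{-2t}(u_t - 2u)$, $y_{tt} = e^{-2t}(u_{tt} - 4u_t + 4u)$, $y_{\xi\xi} = e^{-2t}u_{\xi\xi}$; substituting and dividing by $e^{-2t}$, the lower-order terms cancel: $u_{tt} = 4u_{\xi\xi}$ (standard wave equation).
Data for $u$: $u(\xi,0) = y(\xi,0) = \sin(2 \xi) + 2 \sin(3 \xi)$; $u_t(\xi,0) = y_t(\xi,0) + 2y(\xi,0) = 0$. The boundary conditions carry over: $u(0,t) = u(\pi,t) = 0$.
Separating variables: $u = \sum [A_n \cos(\omega_n t) + B_n \sin(\omega_n t)] \sin(n\xi)$, $\omega_n = 2n$. From ICs: $A_2=1, A_3=2$.
So $u(\xi,t) = \sin(2 \xi) \cos(4 t) + 2 \sin(3 \xi) \cos(6 t)$, and $y(\xi,t) = e^{-2t}u(\xi,t)$.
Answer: $y(\xi, t) = e^{-2 t} \sin(2 \xi) \cos(4 t) + 2 e^{-2 t} \sin(3 \xi) \cos(6 t)$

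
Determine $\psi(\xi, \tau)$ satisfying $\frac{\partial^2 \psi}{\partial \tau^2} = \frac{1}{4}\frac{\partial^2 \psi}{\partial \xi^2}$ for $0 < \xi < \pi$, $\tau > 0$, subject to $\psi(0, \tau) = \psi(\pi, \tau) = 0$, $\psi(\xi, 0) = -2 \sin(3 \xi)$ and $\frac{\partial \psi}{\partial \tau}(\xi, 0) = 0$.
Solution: Using separation of variables $\psi = X(\xi)T(\tau)$:
Eigenfunctions: $\sin(n\xi)$, $n = 1, 2, 3, \ldots$
General solution: $\psi(\xi, \tau) = \sum [A_n \cos(n \tau/2) + B_n \sin(n \tau/2)] \sin(n\xi)$
From $\psi(\xi,0) = -2 \sin(3 \xi)$: $A_3=-2$. From $\psi_{\tau}(\xi,0) = 0$: all $B_n = 0$.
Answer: $\psi(\xi, \tau) = -2 \sin(3 \xi) \cos(3 \tau/2)$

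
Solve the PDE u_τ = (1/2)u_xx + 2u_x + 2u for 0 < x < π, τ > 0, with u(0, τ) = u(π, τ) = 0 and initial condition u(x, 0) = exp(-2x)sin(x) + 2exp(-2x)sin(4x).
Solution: Substitute u = exp(-2x)w, i.e. w = exp(2x)u.
By the product rule, u_x = exp(-2x)(w_x - 2w), u_xx = exp(-2x)(w_xx - 4w_x + 4w), u_τ = exp(-2x)w_τ.
Substituting into the PDE and dividing by exp(-2x): w_τ = (1/2)(w_xx - 4w_x + 4w) + 2(w_x - 2w) + 2w.
The lower-order terms cancel, leaving the standard heat equation w_τ = (1/2)w_xx.
Initial data for w: w(x,0) = exp(2x)u(x,0) = sin(x) + 2sin(4x). The boundary conditions carry over: w(0,τ) = w(π,τ) = 0.
Solve for w:
  Using separation of variables w = X(x)T(τ):
  Eigenfunctions: sin(nx), n = 1, 2, 3, ...
  General solution: w(x, τ) = Σ c_n sin(nx) exp(-n² τ/2)
  Matching w(x,0) = sin(x) + 2sin(4x) term by term: c_1=1, c_4=2.
Hence w(x,τ) = 2exp(-8τ)sin(4x) + exp(-τ/2)sin(x).
Transform back: u(x,τ) = exp(-2x)w(x,τ).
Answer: u(x, τ) = 2exp(-2x)exp(-8τ)sin(4x) + exp(-2x)exp(-τ/2)sin(x)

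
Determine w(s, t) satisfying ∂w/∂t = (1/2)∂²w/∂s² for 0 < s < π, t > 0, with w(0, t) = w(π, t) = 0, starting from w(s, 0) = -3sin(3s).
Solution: Separating variables: w = Σ c_n exp(-n²t/2) sin(ns). From w(s,0) = -3sin(3s): c_3=-3.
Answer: w(s, t) = -3exp(-9t/2)sin(3s)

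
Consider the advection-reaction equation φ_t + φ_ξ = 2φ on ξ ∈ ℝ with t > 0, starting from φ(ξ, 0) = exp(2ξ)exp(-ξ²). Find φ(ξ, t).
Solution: Substitute φ = exp(2ξ)u.
Then φ_ξ = exp(2ξ)(u_ξ + 2u), φ_t = exp(2ξ)u_t; substituting and dividing by exp(2ξ), the lower-order terms cancel: u_t + u_ξ = 0 (standard advection equation).
Data for u: u(ξ,0) = exp(-2ξ)φ(ξ,0) = exp(-ξ²).
By characteristics (dξ/dt = 1), u(ξ,t) = f(ξ - t) with f = u(·, 0).
So u(ξ,t) = exp(-(-t + ξ)²), and φ(ξ,t) = exp(2ξ)u(ξ,t).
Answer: φ(ξ, t) = exp(2ξ)exp(-(-t + ξ)²)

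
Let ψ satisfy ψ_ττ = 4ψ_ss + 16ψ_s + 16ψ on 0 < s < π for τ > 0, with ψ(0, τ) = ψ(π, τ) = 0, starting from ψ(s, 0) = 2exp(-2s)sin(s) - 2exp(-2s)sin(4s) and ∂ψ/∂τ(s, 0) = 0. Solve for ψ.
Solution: Substitute ψ = exp(-2s)u.
Then ψ_s = exp(-2s)(u_s - 2u), ψ_ss = exp(-2s)(u_ss - 4u_s + 4u), ψ_ττ = exp(-2s)u_ττ; substituting and dividing by exp(-2s), the lower-order terms cancel: u_ττ = 4u_ss (standard wave equation).
Data for u: u(s,0) = exp(2s)ψ(s,0) = 2sin(s) - 2sin(4s); u_τ(s,0) = exp(2s)ψ_τ(s,0) = 0. The boundary conditions carry over: u(0,τ) = u(π,τ) = 0.
Separating variables: u = Σ [A_n cos(ω_n τ) + B_n sin(ω_n τ)] sin(ns), ω_n = 2n. From ICs: A_1=2, A_4=-2.
So u(s,τ) = 2sin(s)cos(2τ) - 2sin(4s)cos(8τ), and ψ(s,τ) = exp(-2s)u(s,τ).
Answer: ψ(s, τ) = 2exp(-2s)sin(s)cos(2τ) - 2exp(-2s)sin(4s)cos(8τ)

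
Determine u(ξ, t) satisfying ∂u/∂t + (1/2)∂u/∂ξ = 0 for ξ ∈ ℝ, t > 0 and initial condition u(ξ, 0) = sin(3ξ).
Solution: By method of characteristics (waves move right with speed 1/2):
Along characteristics ξ - (1/2)t = const, u is constant, so u(ξ,t) = f(ξ - (1/2)t) with f = u(·, 0).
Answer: u(ξ, t) = -sin(3t/2 - 3ξ)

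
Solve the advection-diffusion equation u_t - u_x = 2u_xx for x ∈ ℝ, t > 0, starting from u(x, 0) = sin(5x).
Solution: Change to a moving frame: let η = x + t, σ = t and write u(x,t) = w(η,σ).
By the chain rule u_t = w_σ + w_η, u_x = w_η, u_xx = w_ηη.
Then u_t - u_x = w_σ: the advection term cancels and the PDE becomes the heat equation w_σ = 2w_ηη on η ∈ ℝ.
Initial data: w(η,0) = u(η,0) = sin(5η).
On η ∈ ℝ each mode satisfies (sin(nη))″ = -n² sin(nη), so exp(-2n²σ) sin(nη) solves the heat equation; by superposition w(η,σ) = Σ c_n exp(-2n²σ) sin(nη).
Reading off the coefficients: c_5=1, so w(η,σ) = exp(-50σ)sin(5η).
Substituting back η = x + t, σ = t: u(x,t) = w(x + t, t).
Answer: u(x, t) = exp(-50t)sin(5t + 5x)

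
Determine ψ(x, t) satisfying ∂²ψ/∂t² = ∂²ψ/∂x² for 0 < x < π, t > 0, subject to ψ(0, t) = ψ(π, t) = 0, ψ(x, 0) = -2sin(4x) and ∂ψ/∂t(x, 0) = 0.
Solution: Separating variables: ψ = Σ [A_n cos(ω_n t) + B_n sin(ω_n t)] sin(nx), ω_n = n. From ICs: A_4=-2.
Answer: ψ(x, t) = -2sin(4x)cos(4t)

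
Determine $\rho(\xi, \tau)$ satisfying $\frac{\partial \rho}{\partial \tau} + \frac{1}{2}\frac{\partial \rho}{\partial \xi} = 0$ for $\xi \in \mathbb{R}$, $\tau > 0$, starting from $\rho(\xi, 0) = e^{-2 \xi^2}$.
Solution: By method of characteristics (waves move right with speed 1/2):
Along characteristics $\xi - \frac{1}{2}\tau =$ const, $\rho$ is constant, so $\rho(\xi,\tau) = f(\xi - \frac{1}{2}\tau)$ with $f = \rho( \cdot , 0)$.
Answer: $\rho(\xi, \tau) = e^{-2 (-\tau/2 + \xi)^2}$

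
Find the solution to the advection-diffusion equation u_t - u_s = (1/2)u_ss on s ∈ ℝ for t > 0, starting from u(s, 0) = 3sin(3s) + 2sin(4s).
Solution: Change to a moving frame: let η = s + t, σ = t and write u(s,t) = w(η,σ).
By the chain rule u_t = w_σ + w_η, u_s = w_η, u_ss = w_ηη.
Then u_t - u_s = w_σ: the advection term cancels and the PDE becomes the heat equation w_σ = (1/2)w_ηη on η ∈ ℝ.
Initial data: w(η,0) = u(η,0) = 3sin(3η) + 2sin(4η).
On η ∈ ℝ each mode satisfies (sin(nη))″ = -n² sin(nη), so exp(-n²σ/2) sin(nη) solves the heat equation; by superposition w(η,σ) = Σ c_n exp(-n²σ/2) sin(nη).
Reading off the coefficients: c_3=3, c_4=2, so w(η,σ) = 2exp(-8σ)sin(4η) + 3exp(-9σ/2)sin(3η).
Substituting back η = s + t, σ = t: u(s,t) = w(s + t, t).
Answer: u(s, t) = 2exp(-8t)sin(4s + 4t) + 3exp(-9t/2)sin(3s + 3t)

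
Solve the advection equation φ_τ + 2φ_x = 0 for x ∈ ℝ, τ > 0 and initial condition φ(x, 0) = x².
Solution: By method of characteristics (waves move right with speed 2):
Along characteristics x - 2τ = const, φ is constant, so φ(x,τ) = f(x - 2τ) with f = φ(·, 0).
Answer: φ(x, τ) = x² - 4xτ + 4τ²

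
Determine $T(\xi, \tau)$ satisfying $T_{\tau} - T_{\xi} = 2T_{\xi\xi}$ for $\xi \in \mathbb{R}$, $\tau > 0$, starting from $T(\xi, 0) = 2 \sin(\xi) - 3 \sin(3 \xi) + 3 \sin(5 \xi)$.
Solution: Change to a moving frame: let $\eta = \xi + \tau$, $\sigma = \tau$ and write $T(\xi,\tau) = u(\eta,\sigma)$.
By the chain rule $T_{\tau} = u_{\sigma} + u_{\eta}$, $T_{\xi} = u_{\eta}$, $T_{\xi\xi} = u_{\eta\eta}$.
Then $T_{\tau} - T_{\xi} = u_{\sigma}$: the advection term cancels and the PDE becomes the heat equation $u_{\sigma} = 2u_{\eta\eta}$ on $\eta \in \mathbb{R}$.
Initial data: $u(\eta,0) = T(\eta,0) = 2 \sin(\eta) - 3 \sin(3 \eta) + 3 \sin(5 \eta)$.
On $\eta \in \mathbb{R}$ each mode satisfies $(\sin(n\eta))'' = -n^2 \sin(n\eta)$, so $e^{-2n^2\sigma} \sin(n\eta)$ solves the heat equation; by superposition $u(\eta,\sigma) = \sum c_n e^{-2n^2\sigma} \sin(n\eta)$.
Reading off the coefficients: $c_1=2, c_3=-3, c_5=3$, so $u(\eta,\sigma) = 2 e^{-2 \sigma} \sin(\eta) - 3 e^{-18 \sigma} \sin(3 \eta) + 3 e^{-50 \sigma} \sin(5 \eta)$.
Substituting back $\eta = \xi + \tau$, $\sigma = \tau$: $T(\xi,\tau) = u(\xi + \tau, \tau)$.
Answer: $T(\xi, \tau) = 2 e^{-2 \tau} \sin(\tau + \xi) - 3 e^{-18 \tau} \sin(3 \tau + 3 \xi) + 3 e^{-50 \tau} \sin(5 \tau + 5 \xi)$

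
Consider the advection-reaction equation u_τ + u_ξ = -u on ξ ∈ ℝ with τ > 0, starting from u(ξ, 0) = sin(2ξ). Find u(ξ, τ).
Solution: Substitute u = exp(-τ)w, i.e. w = exp(τ)u.
By the product rule, u_τ = exp(-τ)(w_τ - w), u_ξ = exp(-τ)w_ξ.
Substituting into the PDE and dividing by exp(-τ): w_τ - w + w_ξ = -w.
The lower-order terms cancel, leaving the standard advection equation w_τ + w_ξ = 0.
Initial data for w: w(ξ,0) = u(ξ,0) = sin(2ξ).
Solve for w:
  By method of characteristics (waves move right with speed 1):
  Along characteristics ξ - τ = const, w is constant, so w(ξ,τ) = f(ξ - τ) with f = w(·, 0).
Hence w(ξ,τ) = sin(2ξ - 2τ).
Transform back: u(ξ,τ) = exp(-τ)w(ξ,τ).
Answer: u(ξ, τ) = exp(-τ)sin(2ξ - 2τ)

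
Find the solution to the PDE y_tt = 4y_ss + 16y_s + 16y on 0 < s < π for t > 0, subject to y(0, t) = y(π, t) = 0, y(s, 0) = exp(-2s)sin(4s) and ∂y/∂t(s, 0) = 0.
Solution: Substitute y = exp(-2s)u.
Then y_s = exp(-2s)(u_s - 2u), y_ss = exp(-2s)(u_ss - 4u_s + 4u), y_tt = exp(-2s)u_tt; substituting and dividing by exp(-2s), the lower-order terms cancel: u_tt = 4u_ss (standard wave equation).
Data for u: u(s,0) = exp(2s)y(s,0) = sin(4s); u_t(s,0) = exp(2s)y_t(s,0) = 0. The boundary conditions carry over: u(0,t) = u(π,t) = 0.
Separating variables: u = Σ [A_n cos(ω_n t) + B_n sin(ω_n t)] sin(ns), ω_n = 2n. From ICs: A_4=1.
So u(s,t) = sin(4s)cos(8t), and y(s,t) = exp(-2s)u(s,t).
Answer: y(s, t) = exp(-2s)sin(4s)cos(8t)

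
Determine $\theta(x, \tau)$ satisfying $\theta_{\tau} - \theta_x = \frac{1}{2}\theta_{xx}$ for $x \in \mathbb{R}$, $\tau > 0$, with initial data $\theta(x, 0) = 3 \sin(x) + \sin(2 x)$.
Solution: Moving frame: $\eta = x + \tau$, $\sigma = \tau$, $\theta = u(\eta,\sigma)$, so $\theta_{\tau} = u_{\sigma} + u_{\eta}$ and $\theta_{xx} = u_{\eta\eta}$.
Hence $\theta_{\tau} - \theta_x = u_{\sigma}$ and the PDE becomes the heat equation $u_{\sigma} = \frac{1}{2}u_{\eta\eta}$ on $\eta \in \mathbb{R}$.
Initial data: $u(\eta,0) = \theta(\eta,0) = 3 \sin(\eta) + \sin(2 \eta)$. Each mode $\sin(n\eta)$ decays as $e^{-n^2\sigma/2}$ on $\mathbb{R}$, so $u(\eta,\sigma) = \sum c_n e^{-n^2\sigma/2} \sin(n\eta)$ with $c_1=3, c_2=1$: $u(\eta,\sigma) = e^{-2 \sigma} \sin(2 \eta) + 3 e^{-\sigma/2} \sin(\eta)$.
Substituting back: $\theta(x,\tau) = u(x + \tau, \tau)$.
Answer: $\theta(x, \tau) = e^{-2 \tau} \sin(2 \tau + 2 x) + 3 e^{-\tau/2} \sin(\tau + x)$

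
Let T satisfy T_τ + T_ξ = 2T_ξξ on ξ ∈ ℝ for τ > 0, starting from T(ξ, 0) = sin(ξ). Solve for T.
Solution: Moving frame: η = ξ - τ, σ = τ, T = u(η,σ), so T_τ = u_σ - u_η and T_ξξ = u_ηη.
Hence T_τ + T_ξ = u_σ and the PDE becomes the heat equation u_σ = 2u_ηη on η ∈ ℝ.
Initial data: u(η,0) = T(η,0) = sin(η). Each mode sin(nη) decays as exp(-2n²σ) on ℝ, so u(η,σ) = Σ c_n exp(-2n²σ) sin(nη) with c_1=1: u(η,σ) = exp(-2σ)sin(η).
Substituting back: T(ξ,τ) = u(ξ - τ, τ).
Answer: T(ξ, τ) = exp(-2τ)sin(ξ - τ)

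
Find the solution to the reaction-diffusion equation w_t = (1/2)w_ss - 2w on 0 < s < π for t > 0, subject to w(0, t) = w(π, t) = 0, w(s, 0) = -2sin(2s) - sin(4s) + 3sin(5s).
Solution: Substitute w = exp(-2t)u.
Then w_t = exp(-2t)(u_t - 2u), w_ss = exp(-2t)u_ss; substituting and dividing by exp(-2t), the lower-order terms cancel: u_t = (1/2)u_ss (standard heat equation).
Data for u: u(s,0) = w(s,0) = -2sin(2s) - sin(4s) + 3sin(5s). The boundary conditions carry over: u(0,t) = u(π,t) = 0.
Separating variables: u = Σ c_n exp(-n²t/2) sin(ns). From u(s,0) = -2sin(2s) - sin(4s) + 3sin(5s): c_2=-2, c_4=-1, c_5=3.
So u(s,t) = -2exp(-2t)sin(2s) - exp(-8t)sin(4s) + 3exp(-25t/2)sin(5s), and w(s,t) = exp(-2t)u(s,t).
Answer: w(s, t) = -2exp(-4t)sin(2s) - exp(-10t)sin(4s) + 3exp(-29t/2)sin(5s)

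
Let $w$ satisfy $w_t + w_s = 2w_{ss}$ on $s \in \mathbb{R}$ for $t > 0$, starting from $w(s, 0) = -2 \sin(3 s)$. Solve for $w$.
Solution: Change to a moving frame: let $\eta = s - t$, $\sigma = t$ and write $w(s,t) = u(\eta,\sigma)$.
By the chain rule $w_t = u_{\sigma} - u_{\eta}$, $w_s = u_{\eta}$, $w_{ss} = u_{\eta\eta}$.
Then $w_t + w_s = u_{\sigma}$: the advection term cancels and the PDE becomes the heat equation $u_{\sigma} = 2u_{\eta\eta}$ on $\eta \in \mathbb{R}$.
Initial data: $u(\eta,0) = w(\eta,0) = -2 \sin(3 \eta)$.
On $\eta \in \mathbb{R}$ each mode satisfies $(\sin(n\eta))'' = -n^2 \sin(n\eta)$, so $e^{-2n^2\sigma} \sin(n\eta)$ solves the heat equation; by superposition $u(\eta,\sigma) = \sum c_n e^{-2n^2\sigma} \sin(n\eta)$.
Reading off the coefficients: $c_3=-2$, so $u(\eta,\sigma) = -2 e^{-18 \sigma} \sin(3 \eta)$.
Substituting back $\eta = s - t$, $\sigma = t$: $w(s,t) = u(s - t, t)$.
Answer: $w(s, t) = -2 e^{-18 t} \sin(3 s - 3 t)$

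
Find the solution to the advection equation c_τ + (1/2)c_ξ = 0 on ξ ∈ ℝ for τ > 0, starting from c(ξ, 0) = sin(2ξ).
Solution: By method of characteristics (waves move right with speed 1/2):
Along characteristics ξ - (1/2)τ = const, c is constant, so c(ξ,τ) = f(ξ - (1/2)τ) with f = c(·, 0).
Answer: c(ξ, τ) = sin(2ξ - τ)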